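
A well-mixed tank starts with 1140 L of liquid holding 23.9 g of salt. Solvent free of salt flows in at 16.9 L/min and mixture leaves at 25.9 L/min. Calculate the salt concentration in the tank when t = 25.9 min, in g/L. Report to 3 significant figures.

0.0136 g/L

Total volume: dV/dt = Q_in − Q_out = -9.0000 L/min, so V(t) = 1140 − 9.0000 t and V(25.9) = 906.90 L.
No salt enters, so dm/dt = −Q_out · (m/V).
Separate: dm/m = −Q_out dt/V(t) ⇒ ln(m/m₀) = −(Q_out/(Q_in−Q_out)) ln(V/V₀).
m = m₀ (V₀/V)^(Q_out/(Q_in−Q_out)) = 23.9 × (1140/906.90)^(-2.8778) = 12.374 g.
C = m/V = 12.374/906.90 = 0.013644 g/L.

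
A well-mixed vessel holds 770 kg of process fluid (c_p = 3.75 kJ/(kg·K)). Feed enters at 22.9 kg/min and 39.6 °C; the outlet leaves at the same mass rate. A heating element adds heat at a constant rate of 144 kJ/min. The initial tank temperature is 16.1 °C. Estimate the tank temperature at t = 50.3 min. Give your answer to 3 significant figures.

35.6 °C

M c_p dT/dt = ṁ c_p (T_in − T) + Q̇.
Rearrange: dT/dt = (T_ss − T)/τ with τ = M/ṁ = 33.624 min and T_ss = T_in + Q̇/(ṁ c_p) = 41.277 °C.
Solution: T(t) = T_ss + (T₀ − T_ss) e^(−t/τ).
T(50.3) = 41.277 + (-25.177)·e^(−50.3/33.624) = 41.277 + (-25.177)·0.22404 = 35.636 °C.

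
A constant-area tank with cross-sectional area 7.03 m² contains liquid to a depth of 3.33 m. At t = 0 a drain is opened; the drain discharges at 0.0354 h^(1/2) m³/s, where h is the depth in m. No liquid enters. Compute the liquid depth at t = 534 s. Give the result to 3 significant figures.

0.231 m

Volume balance on the tank: A dh/dt = −0.0354 √h.
Separate and integrate: 2(√h − √h₀) = −(0.0354/A) t.
√h = √3.33 − 0.0354·534/(2·7.03) = 1.8248 − 1.3445 = 0.48033.
h = 0.48033² = 0.23072 m.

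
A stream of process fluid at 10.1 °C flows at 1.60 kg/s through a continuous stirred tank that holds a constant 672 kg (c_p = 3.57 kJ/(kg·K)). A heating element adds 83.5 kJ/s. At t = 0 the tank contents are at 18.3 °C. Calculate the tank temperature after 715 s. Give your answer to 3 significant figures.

M c_p dT/dt = ṁ c_p (T_in − T) + Q̇.
Rearrange: dT/dt = (T_ss − T)/τ with τ = M/ṁ = 420.00 s and T_ss = T_in + Q̇/(ṁ c_p) = 24.718 °C.
This is linear first-order; T(t) = T_ss + (T₀ − T_ss) e^(−t/τ).
T(715) = 24.718 + (-6.4183)·e^(−715/420.00) = 24.718 + (-6.4183)·0.18225 = 23.549 °C.

23.5 °C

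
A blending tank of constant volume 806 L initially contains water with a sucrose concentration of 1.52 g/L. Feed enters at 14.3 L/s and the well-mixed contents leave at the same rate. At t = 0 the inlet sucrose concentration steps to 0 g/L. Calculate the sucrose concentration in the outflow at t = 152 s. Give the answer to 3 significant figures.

0.102 g/L

Accumulation = in − out for the solute gives V dC/dt = Q(C_in − C).
Rewrite as dC/dt + C/τ = C_in/τ, τ = V/Q = 56.364 s.
Solution: C(t) = C_in + (C₀ − C_in) e^(−t/τ).
C(152) = 0 + (1.52 − 0)·e^(−152/56.364) = 0 + (1.5200)·0.067423 = 0.10248 g/L.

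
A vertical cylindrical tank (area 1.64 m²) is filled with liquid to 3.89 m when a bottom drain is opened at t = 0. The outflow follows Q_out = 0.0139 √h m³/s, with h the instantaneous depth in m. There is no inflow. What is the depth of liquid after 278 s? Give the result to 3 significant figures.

Accumulation of liquid (constant cross-section A): A dh/dt = −0.0139 √h.
∫ h^(−1/2) dh = −(0.0139/A) ∫ dt, giving 2√h = 2√h₀ − (0.0139/A) t.
√h = √3.89 − 0.0139·278/(2·1.64) = 1.9723 − 1.1781 = 0.79420.
h = 0.79420² = 0.63075 m.

0.631 m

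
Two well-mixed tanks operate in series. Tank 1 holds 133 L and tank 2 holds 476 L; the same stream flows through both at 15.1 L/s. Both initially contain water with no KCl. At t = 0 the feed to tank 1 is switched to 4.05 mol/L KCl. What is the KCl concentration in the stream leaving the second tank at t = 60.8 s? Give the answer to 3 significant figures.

Each tank obeys Vᵢ dCᵢ/dt = Q(Cᵢ₋₁ − Cᵢ), so τᵢ = Vᵢ/Q.
τ₁ = 133/15.1 = 8.8079 s; τ₂ = 476/15.1 = 31.523 s.
Tank 1: C₁ = C_in(1 − e^(−t/τ₁)). Tank 2 (τ₁ ≠ τ₂): C₂ = C_in[1 − (τ₁ e^(−t/τ₁) − τ₂ e^(−t/τ₂))/(τ₁ − τ₂)].
At t = 60.8: e^(−t/τ₁) = 0.0010049, e^(−t/τ₂) = 0.14533.
C₂ = 4.05·[1 − (8.8079·0.0010049 − 31.523·0.14533)/(-22.715)] = 4.05·0.79871 = 3.2348 mol/L.

3.23 mol/L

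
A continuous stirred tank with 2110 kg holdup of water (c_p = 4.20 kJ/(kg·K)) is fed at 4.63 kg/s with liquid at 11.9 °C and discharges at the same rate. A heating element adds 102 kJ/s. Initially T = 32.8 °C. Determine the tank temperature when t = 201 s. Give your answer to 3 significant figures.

27.2 °C

M c_p dT/dt = ṁ c_p (T_in − T) + Q̇.
Rearrange: dT/dt = (T_ss − T)/τ with τ = M/ṁ = 455.72 s and T_ss = T_in + Q̇/(ṁ c_p) = 17.145 °C.
Solution: T(t) = T_ss + (T₀ − T_ss) e^(−t/τ).
T(201) = 17.145 + (15.655)·e^(−201/455.72) = 17.145 + (15.655)·0.64336 = 27.217 °C.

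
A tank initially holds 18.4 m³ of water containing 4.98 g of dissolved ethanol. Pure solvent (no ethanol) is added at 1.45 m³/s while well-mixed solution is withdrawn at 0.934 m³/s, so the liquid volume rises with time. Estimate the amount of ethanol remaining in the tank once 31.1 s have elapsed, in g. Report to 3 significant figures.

1.60 g

Let m(t) be the amount of ethanol. Volume: V(t) = V₀ + (Q_in − Q_out) t = 18.4 + 0.51600 t; V(31.1) = 34.448 m³.
Species balance (pure solvent in): dm/dt = −Q_out · m/V(t).
Separate: dm/m = −Q_out dt/V(t) ⇒ ln(m/m₀) = −(Q_out/(Q_in−Q_out)) ln(V/V₀).
m = m₀ (V₀/V)^(Q_out/(Q_in−Q_out)) = 4.98 × (18.4/34.448)^(1.8101) = 1.6006 g.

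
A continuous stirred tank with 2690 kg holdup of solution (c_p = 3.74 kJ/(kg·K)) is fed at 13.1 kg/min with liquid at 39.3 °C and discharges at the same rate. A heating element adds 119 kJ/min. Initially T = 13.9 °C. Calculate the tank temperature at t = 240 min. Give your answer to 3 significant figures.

M c_p dT/dt = ṁ c_p (T_in − T) + Q̇.
τ = M/ṁ = 205.34 min; T_ss = T_in + Q̇/(ṁ c_p) = 39.3 + 119/(13.1·3.74) = 41.729 °C.
This is linear first-order; T(t) = T_ss + (T₀ − T_ss) e^(−t/τ).
T(240) = 41.729 + (-27.829)·e^(−240/205.34) = 41.729 + (-27.829)·0.31075 = 33.081 °C.

33.1 °C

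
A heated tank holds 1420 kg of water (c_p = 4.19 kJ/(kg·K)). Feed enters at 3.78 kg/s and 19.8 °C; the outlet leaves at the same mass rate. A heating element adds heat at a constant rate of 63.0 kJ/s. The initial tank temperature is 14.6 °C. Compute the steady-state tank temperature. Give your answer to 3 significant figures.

23.8 °C

Heat balance on the well-mixed liquid: M c_p dT/dt = ṁ c_p (T_in − T) + 63.0.
At steady state dT/dt = 0 ⇒ T_ss = T_in + Q̇/(ṁ c_p) = 19.8 + 63.0/(3.78·4.19) = 23.778 °C.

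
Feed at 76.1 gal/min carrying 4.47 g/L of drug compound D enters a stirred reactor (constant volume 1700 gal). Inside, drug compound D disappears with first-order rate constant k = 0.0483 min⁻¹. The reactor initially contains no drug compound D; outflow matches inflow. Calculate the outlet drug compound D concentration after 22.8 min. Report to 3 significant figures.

1.89 g/L

V dC/dt = Q(C_in − C) − k V C.
This is linear with rate a = Q/V + k = 0.093065 min⁻¹.
C_ss = Q C_in/(Q + kV) = 2.1501 g/L; C(t) = C_ss + (C₀ − C_ss) e^(−a t).
C(22.8) = 2.1501 + (-2.1501)·e^(−0.093065·22.8) = 2.1501 + (-2.1501)·0.11981 = 1.8925 g/L.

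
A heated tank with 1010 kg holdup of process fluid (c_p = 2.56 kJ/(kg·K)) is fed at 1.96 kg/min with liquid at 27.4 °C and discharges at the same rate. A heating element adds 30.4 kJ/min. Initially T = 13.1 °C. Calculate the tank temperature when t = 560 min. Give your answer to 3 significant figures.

Heat balance on the well-mixed liquid: M c_p dT/dt = ṁ c_p (T_in − T) + 30.4.
τ = M/ṁ = 515.31 min; T_ss = T_in + Q̇/(ṁ c_p) = 27.4 + 30.4/(1.96·2.56) = 33.459 °C.
T approaches T_ss exponentially: T(t) = T_ss + (T₀ − T_ss) e^(−t/τ).
T(560) = 33.459 + (-20.359)·e^(−560/515.31) = 33.459 + (-20.359)·0.33732 = 26.591 °C.

26.6 °C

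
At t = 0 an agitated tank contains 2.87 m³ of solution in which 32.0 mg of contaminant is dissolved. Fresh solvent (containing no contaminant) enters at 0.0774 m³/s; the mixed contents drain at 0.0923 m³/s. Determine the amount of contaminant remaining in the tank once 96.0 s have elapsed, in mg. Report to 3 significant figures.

0.446 mg

Let m(t) be the amount of contaminant. Volume: V(t) = V₀ + (Q_in − Q_out) t = 2.87 − 0.014900 t; V(96.0) = 1.4396 m³.
Solute balance: dm/dt = 0 − Q_out C = −Q_out m/V(t).
dm/m = −Q_out dt/(V₀ − 0.014900 t); integrating gives ln(m/m₀) = −(Q_out/(Q_in−Q_out)) ln(V/V₀).
m = m₀ (V₀/V)^(Q_out/(Q_in−Q_out)) = 32.0 × (2.87/1.4396)^(-6.1946) = 0.44565 mg.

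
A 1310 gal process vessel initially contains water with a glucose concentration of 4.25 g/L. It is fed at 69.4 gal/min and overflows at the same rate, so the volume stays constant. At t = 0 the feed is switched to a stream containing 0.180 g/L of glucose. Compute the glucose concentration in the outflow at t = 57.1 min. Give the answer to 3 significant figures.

Accumulation = in − out for the solute gives V dC/dt = Q(C_in − C).
So dC/dt = (C_in − C)/τ with τ = V/Q = 1310/69.4 = 18.876 min.
Solution: C(t) = C_in + (C₀ − C_in) e^(−t/τ).
C(57.1) = 0.180 + (4.25 − 0.180)·e^(−57.1/18.876) = 0.180 + (4.0700)·0.048558 = 0.37763 g/L.

0.378 g/L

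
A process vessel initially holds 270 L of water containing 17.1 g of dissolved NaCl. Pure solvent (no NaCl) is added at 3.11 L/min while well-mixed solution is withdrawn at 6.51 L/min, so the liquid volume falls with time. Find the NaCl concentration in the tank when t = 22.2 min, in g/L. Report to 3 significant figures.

0.0469 g/L

Total volume: dV/dt = Q_in − Q_out = -3.4000 L/min, so V(t) = 270 − 3.4000 t and V(22.2) = 194.52 L.
Species balance (pure solvent in): dm/dt = −Q_out · m/V(t).
Separate: dm/m = −Q_out dt/V(t) ⇒ ln(m/m₀) = −(Q_out/(Q_in−Q_out)) ln(V/V₀).
m = m₀ (V₀/V)^(Q_out/(Q_in−Q_out)) = 17.1 × (270/194.52)^(-1.9147) = 9.1273 g.
C = m/V = 9.1273/194.52 = 0.046922 g/L.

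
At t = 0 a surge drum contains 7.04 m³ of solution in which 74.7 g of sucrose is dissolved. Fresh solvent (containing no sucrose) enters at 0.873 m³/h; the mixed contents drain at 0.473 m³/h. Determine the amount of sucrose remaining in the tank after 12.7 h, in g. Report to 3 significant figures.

39.3 g

Total volume: dV/dt = Q_in − Q_out = 0.40000 m³/h, so V(t) = 7.04 + 0.40000 t and V(12.7) = 12.120 m³.
Species balance (pure solvent in): dm/dt = −Q_out · m/V(t).
Separate: dm/m = −Q_out dt/V(t) ⇒ ln(m/m₀) = −(Q_out/(Q_in−Q_out)) ln(V/V₀).
m = m₀ (V₀/V)^(Q_out/(Q_in−Q_out)) = 74.7 × (7.04/12.120)^(1.1825) = 39.295 g.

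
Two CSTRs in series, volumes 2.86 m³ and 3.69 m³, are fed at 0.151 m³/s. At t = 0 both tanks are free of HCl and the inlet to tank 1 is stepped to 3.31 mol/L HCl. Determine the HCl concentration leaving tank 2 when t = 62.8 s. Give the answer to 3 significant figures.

Each tank obeys Vᵢ dCᵢ/dt = Q(Cᵢ₋₁ − Cᵢ), so τᵢ = Vᵢ/Q.
τ₁ = 2.86/0.151 = 18.940 s; τ₂ = 3.69/0.151 = 24.437 s.
Tank 1: C₁ = C_in(1 − e^(−t/τ₁)). Tank 2 (τ₁ ≠ τ₂): C₂ = C_in[1 − (τ₁ e^(−t/τ₁) − τ₂ e^(−t/τ₂))/(τ₁ − τ₂)].
At t = 62.8: e^(−t/τ₁) = 0.036310, e^(−t/τ₂) = 0.076546.
C₂ = 3.31·[1 − (18.940·0.036310 − 24.437·0.076546)/(-5.4967)] = 3.31·0.78481 = 2.5977 mol/L.

2.60 mol/L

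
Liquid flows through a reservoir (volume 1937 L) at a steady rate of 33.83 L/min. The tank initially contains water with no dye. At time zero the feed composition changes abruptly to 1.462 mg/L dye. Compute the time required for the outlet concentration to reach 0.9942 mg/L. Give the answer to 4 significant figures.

Species balance on the tank: V dC/dt = Q(C_in − C), so τ = V/Q = 57.2569 min.
C(t) = C_in + (C₀ − C_in) e^(−t/τ). Set C = 0.9942 and solve for t:
e^(−t/τ) = (C − C_in)/(C₀ − C_in) = (0.9942 − 1.462)/(0 − 1.462) = 0.319973
t = −τ ln(…) = 57.2569 × 1.13952 = 65.2453 min.

65.25 min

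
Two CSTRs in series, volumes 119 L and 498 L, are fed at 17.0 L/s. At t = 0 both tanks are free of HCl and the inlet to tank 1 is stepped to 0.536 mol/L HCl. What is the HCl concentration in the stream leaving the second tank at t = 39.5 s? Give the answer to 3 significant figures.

Time constants: τᵢ = Vᵢ/Q for each well-mixed tank.
τ₁ = 119/17.0 = 7.0000 s; τ₂ = 498/17.0 = 29.294 s.
Solving the cascade with C₁(0)=C₂(0)=0 gives C₂(t) = C_in[1 − (τ₁ e^(−t/τ₁) − τ₂ e^(−t/τ₂))/(τ₁ − τ₂)].
At t = 39.5: e^(−t/τ₁) = 0.0035427, e^(−t/τ₂) = 0.25966.
C₂ = 0.536·[1 − (7.0000·0.0035427 − 29.294·0.25966)/(-22.294)] = 0.536·0.65993 = 0.35372 mol/L.

0.354 mol/L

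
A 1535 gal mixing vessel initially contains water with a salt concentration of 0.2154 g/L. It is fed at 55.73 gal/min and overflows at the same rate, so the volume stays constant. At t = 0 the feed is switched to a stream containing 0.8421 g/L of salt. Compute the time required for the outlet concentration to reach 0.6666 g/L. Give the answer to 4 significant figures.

35.06 min

Transient balance on the dissolved component: V dC/dt = Q(C_in − C), so τ = V/Q = 27.5435 min.
C(t) = C_in + (C₀ − C_in) e^(−t/τ). Set C = 0.6666 and solve for t:
e^(−t/τ) = (C − C_in)/(C₀ − C_in) = (0.6666 − 0.8421)/(0.2154 − 0.8421) = 0.280038
t = −τ ln(…) = 27.5435 × 1.27283 = 35.0582 min.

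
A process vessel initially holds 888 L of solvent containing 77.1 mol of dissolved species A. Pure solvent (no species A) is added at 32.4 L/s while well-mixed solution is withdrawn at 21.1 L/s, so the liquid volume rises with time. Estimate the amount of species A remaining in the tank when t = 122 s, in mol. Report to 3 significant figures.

Total volume: dV/dt = Q_in − Q_out = 11.300 L/s, so V(t) = 888 + 11.300 t and V(122) = 2266.6 L.
No species A enters, so dm/dt = −Q_out · (m/V).
dm/m = −Q_out dt/(V₀ + 11.300 t); integrating gives ln(m/m₀) = −(Q_out/(Q_in−Q_out)) ln(V/V₀).
m = m₀ (V₀/V)^(Q_out/(Q_in−Q_out)) = 77.1 × (888/2266.6)^(1.8673) = 13.401 mol.

13.4 mol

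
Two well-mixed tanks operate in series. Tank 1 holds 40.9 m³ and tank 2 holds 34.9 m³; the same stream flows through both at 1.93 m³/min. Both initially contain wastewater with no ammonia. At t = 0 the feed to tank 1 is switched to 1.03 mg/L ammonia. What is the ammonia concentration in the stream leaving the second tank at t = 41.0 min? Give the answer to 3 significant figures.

0.636 mg/L

Each tank obeys Vᵢ dCᵢ/dt = Q(Cᵢ₋₁ − Cᵢ), so τᵢ = Vᵢ/Q.
τ₁ = 40.9/1.93 = 21.192 min; τ₂ = 34.9/1.93 = 18.083 min.
Tank 1: C₁ = C_in(1 − e^(−t/τ₁)). Tank 2 (τ₁ ≠ τ₂): C₂ = C_in[1 − (τ₁ e^(−t/τ₁) − τ₂ e^(−t/τ₂))/(τ₁ − τ₂)].
At t = 41.0: e^(−t/τ₁) = 0.14446, e^(−t/τ₂) = 0.10359.
C₂ = 1.03·[1 − (21.192·0.14446 − 18.083·0.10359)/(3.1088)] = 1.03·0.61777 = 0.63630 mg/L.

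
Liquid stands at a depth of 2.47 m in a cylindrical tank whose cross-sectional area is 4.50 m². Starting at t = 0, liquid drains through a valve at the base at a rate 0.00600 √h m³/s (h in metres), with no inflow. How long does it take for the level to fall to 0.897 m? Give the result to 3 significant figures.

937 s

A dh/dt = −Q_out = −0.00600 √h.
This is separable: 2 d(√h)/dt = −0.00600/A, so √h = √h₀ − (0.00600/(2A)) t.
t = 2A(√h₀ − √h)/0.00600 = 2·4.50·(√2.47 − √0.897)/0.00600
  = 9.0000 × (1.5716 − 0.94710) / 0.00600 = 936.78 s.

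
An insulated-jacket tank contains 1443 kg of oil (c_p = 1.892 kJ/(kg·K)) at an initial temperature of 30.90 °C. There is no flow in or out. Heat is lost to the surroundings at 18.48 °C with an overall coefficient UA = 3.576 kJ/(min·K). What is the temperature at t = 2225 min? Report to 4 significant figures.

M c_p dT/dt = −UA(T − T_amb).
dT/dt = (T_ss − T)/τ with T_ss = T_amb = 18.4800 °C, τ = M c_p/UA = 1443·1.892/3.576 = 763.466 min.
Solution: T(t) = T_ss + (T₀ − T_ss) e^(−t/τ).
T(2225) = 18.4800 + (12.4200)·0.0542399 = 19.1537 °C.

19.15 °C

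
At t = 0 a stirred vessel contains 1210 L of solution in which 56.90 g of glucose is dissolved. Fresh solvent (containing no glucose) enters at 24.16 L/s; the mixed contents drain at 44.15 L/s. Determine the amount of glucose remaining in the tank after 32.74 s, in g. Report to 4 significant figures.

10.20 g

Total volume: dV/dt = Q_in − Q_out = -19.9900 L/s, so V(t) = 1210 − 19.9900 t and V(32.74) = 555.527 L.
Solute balance: dm/dt = 0 − Q_out C = −Q_out m/V(t).
Separate: dm/m = −Q_out dt/V(t) ⇒ ln(m/m₀) = −(Q_out/(Q_in−Q_out)) ln(V/V₀).
m = m₀ (V₀/V)^(Q_out/(Q_in−Q_out)) = 56.90 × (1210/555.527)^(-2.20860) = 10.1959 g.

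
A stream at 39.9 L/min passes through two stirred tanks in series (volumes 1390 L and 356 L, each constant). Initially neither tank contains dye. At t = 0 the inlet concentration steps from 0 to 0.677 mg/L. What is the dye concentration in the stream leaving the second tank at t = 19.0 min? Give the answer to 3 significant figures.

0.177 mg/L

Species balance on tank i: dCᵢ/dt = (Cᵢ₋₁ − Cᵢ)/τᵢ with τᵢ = Vᵢ/Q.
τ₁ = 1390/39.9 = 34.837 min; τ₂ = 356/39.9 = 8.9223 min.
Solving the cascade with C₁(0)=C₂(0)=0 gives C₂(t) = C_in[1 − (τ₁ e^(−t/τ₁) − τ₂ e^(−t/τ₂))/(τ₁ − τ₂)].
At t = 19.0: e^(−t/τ₁) = 0.57961, e^(−t/τ₂) = 0.11890.
C₂ = 0.677·[1 − (34.837·0.57961 − 8.9223·0.11890)/(25.915)] = 0.677·0.26177 = 0.17722 mg/L.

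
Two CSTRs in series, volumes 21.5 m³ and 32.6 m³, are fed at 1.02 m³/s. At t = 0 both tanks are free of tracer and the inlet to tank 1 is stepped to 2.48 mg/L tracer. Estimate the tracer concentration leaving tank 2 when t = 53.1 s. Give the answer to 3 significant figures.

1.48 mg/L

Time constants: τᵢ = Vᵢ/Q for each well-mixed tank.
τ₁ = 21.5/1.02 = 21.078 s; τ₂ = 32.6/1.02 = 31.961 s.
Tank 1: C₁ = C_in(1 − e^(−t/τ₁)). Tank 2 (τ₁ ≠ τ₂): C₂ = C_in[1 − (τ₁ e^(−t/τ₁) − τ₂ e^(−t/τ₂))/(τ₁ − τ₂)].
At t = 53.1: e^(−t/τ₁) = 0.080527, e^(−t/τ₂) = 0.18987.
C₂ = 2.48·[1 − (21.078·0.080527 − 31.961·0.18987)/(-10.882)] = 2.48·0.59834 = 1.4839 mg/L.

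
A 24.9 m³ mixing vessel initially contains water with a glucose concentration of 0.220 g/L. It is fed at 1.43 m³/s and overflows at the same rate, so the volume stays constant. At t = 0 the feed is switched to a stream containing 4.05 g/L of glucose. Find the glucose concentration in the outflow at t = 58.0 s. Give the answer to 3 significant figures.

3.91 g/L

Transient balance on the dissolved component: V dC/dt = Q(C_in − C).
Time constant τ = V/Q = 24.9/1.43 = 17.413 s.
Integrating: C(t) = C_in + (C₀ − C_in) e^(−t/τ).
C(58.0) = 4.05 + (0.220 − 4.05)·e^(−58.0/17.413) = 4.05 + (-3.8300)·0.035760 = 3.9130 g/L.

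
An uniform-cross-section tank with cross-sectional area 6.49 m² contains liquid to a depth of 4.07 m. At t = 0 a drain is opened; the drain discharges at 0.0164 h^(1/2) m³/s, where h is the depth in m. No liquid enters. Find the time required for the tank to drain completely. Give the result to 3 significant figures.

Unsteady balance on liquid volume: A dh/dt = −0.0164 √h.
Separate and integrate: 2(√h − √h₀) = −(0.0164/A) t.
Set h = 0: 2√h₀ = (0.0164/A) t_empty ⇒ t_empty = 2A√h₀/0.0164.
t_empty = 2·6.49·√4.07/0.0164 = 12.980·2.0174/0.0164 = 1596.7 s.

1600 s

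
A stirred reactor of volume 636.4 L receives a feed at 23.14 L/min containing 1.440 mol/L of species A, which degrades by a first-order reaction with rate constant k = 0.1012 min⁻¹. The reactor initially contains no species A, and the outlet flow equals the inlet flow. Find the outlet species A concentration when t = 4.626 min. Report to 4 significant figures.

0.1792 mol/L

V dC/dt = Q(C_in − C) − k V C.
dC/dt = (Q/V) C_in − (Q/V + k) C; effective rate a = Q/V + k = 0.0363608 + 0.1012 = 0.137561 min⁻¹.
C_ss = Q C_in/(Q + kV) = 0.380628 mol/L; C(t) = C_ss + (C₀ − C_ss) e^(−a t).
C(4.626) = 0.380628 + (-0.380628)·e^(−0.137561·4.626) = 0.380628 + (-0.380628)·0.529217 = 0.179193 mol/L.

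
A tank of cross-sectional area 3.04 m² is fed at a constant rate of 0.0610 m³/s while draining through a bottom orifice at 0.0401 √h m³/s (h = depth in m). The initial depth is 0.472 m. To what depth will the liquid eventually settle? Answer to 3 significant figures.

2.31 m

A dh/dt = Q_in − 0.0401 √h. Steady state requires inflow = outflow:
Q_in = 0.0401 √h_ss ⇒ √h_ss = 0.0610/0.0401 = 1.5212.
h_ss = 1.5212² = 2.3140 m. (Since h₀ = 0.472 m < h_ss, the level will rise toward this value.)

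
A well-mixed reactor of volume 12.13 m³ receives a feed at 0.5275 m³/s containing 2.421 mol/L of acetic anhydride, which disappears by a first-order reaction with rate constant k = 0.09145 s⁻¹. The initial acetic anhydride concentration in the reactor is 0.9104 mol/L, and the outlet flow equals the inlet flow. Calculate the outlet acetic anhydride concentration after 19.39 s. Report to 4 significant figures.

Species balance: V dC/dt = Q C_in − Q C − k V C.
dC/dt = (Q/V) C_in − (Q/V + k) C; effective rate a = Q/V + k = 0.0434872 + 0.09145 = 0.134937 s⁻¹.
C_ss = Q C_in/(Q + kV) = 0.780234 mol/L; C(t) = C_ss + (C₀ − C_ss) e^(−a t).
C(19.39) = 0.780234 + (0.130166)·e^(−0.134937·19.39) = 0.780234 + (0.130166)·0.0730630 = 0.789744 mol/L.

0.7897 mol/L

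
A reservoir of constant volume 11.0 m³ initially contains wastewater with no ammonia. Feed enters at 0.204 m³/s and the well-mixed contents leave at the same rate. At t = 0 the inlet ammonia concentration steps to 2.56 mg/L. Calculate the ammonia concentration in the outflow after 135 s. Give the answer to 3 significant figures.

2.35 mg/L

Species balance on the tank: V dC/dt = Q(C_in − C).
So dC/dt = (C_in − C)/τ with τ = V/Q = 11.0/0.204 = 53.922 s.
This is linear first-order; C(t) = C_in + (C₀ − C_in) e^(−t/τ).
C(135) = 2.56 + (0 − 2.56)·e^(−135/53.922) = 2.56 + (-2.5600)·0.081787 = 2.3506 mg/L.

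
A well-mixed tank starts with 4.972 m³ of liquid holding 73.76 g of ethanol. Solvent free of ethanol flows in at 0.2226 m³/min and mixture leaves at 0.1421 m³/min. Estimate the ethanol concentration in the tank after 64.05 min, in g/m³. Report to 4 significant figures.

2.074 g/m³

Total volume: dV/dt = Q_in − Q_out = 0.0805000 m³/min, so V(t) = 4.972 + 0.0805000 t and V(64.05) = 10.1280 m³.
Solute balance: dm/dt = 0 − Q_out C = −Q_out m/V(t).
dm/m = −Q_out dt/(V₀ + 0.0805000 t); integrating gives ln(m/m₀) = −(Q_out/(Q_in−Q_out)) ln(V/V₀).
m = m₀ (V₀/V)^(Q_out/(Q_in−Q_out)) = 73.76 × (4.972/10.1280)^(1.76522) = 21.0078 g.
C = m/V = 21.0078/10.1280 = 2.07422 g/m³.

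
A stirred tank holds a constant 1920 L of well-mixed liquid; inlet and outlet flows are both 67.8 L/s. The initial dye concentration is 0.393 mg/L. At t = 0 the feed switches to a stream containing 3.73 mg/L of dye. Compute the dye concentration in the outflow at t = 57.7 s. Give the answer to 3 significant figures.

Accumulation = in − out for the solute gives V dC/dt = Q(C_in − C).
Rewrite as dC/dt + C/τ = C_in/τ, τ = V/Q = 28.319 s.
C approaches C_in exponentially: C(t) = C_in + (C₀ − C_in) e^(−t/τ).
C(57.7) = 3.73 + (0.393 − 3.73)·e^(−57.7/28.319) = 3.73 + (-3.3370)·0.13035 = 3.2950 mg/L.

3.30 mg/L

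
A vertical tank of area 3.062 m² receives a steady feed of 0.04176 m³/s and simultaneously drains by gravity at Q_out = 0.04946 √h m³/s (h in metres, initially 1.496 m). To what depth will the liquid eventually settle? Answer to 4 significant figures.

Level balance: A dh/dt = 0.04176 − 0.04946 √h. Setting dh/dt = 0:
Q_in = 0.04946 √h_ss ⇒ √h_ss = 0.04176/0.04946 = 0.844319.
h_ss = 0.844319² = 0.712874 m. (Since h₀ = 1.496 m > h_ss, the level will fall toward this value.)

0.7129 m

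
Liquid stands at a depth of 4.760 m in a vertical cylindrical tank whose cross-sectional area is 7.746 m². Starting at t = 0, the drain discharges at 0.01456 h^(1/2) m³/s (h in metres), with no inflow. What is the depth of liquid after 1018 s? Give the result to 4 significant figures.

With no inflow, A dh/dt = −0.01456 √h.
This is separable: 2 d(√h)/dt = −0.01456/A, so √h = √h₀ − (0.01456/(2A)) t.
√h = √4.760 − 0.01456·1018/(2·7.746) = 2.18174 − 0.956757 = 1.22499.
h = 1.22499² = 1.50059 m.

1.501 m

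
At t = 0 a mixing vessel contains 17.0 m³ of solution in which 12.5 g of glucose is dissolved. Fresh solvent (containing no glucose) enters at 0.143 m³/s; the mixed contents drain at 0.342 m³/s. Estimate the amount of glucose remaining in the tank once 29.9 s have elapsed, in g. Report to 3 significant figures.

5.96 g

Total volume: dV/dt = Q_in − Q_out = -0.19900 m³/s, so V(t) = 17.0 − 0.19900 t and V(29.9) = 11.050 m³.
Solute balance: dm/dt = 0 − Q_out C = −Q_out m/V(t).
dm/m = −Q_out dt/(V₀ − 0.19900 t); integrating gives ln(m/m₀) = −(Q_out/(Q_in−Q_out)) ln(V/V₀).
m = m₀ (V₀/V)^(Q_out/(Q_in−Q_out)) = 12.5 × (17.0/11.050)^(-1.7186) = 5.9618 g.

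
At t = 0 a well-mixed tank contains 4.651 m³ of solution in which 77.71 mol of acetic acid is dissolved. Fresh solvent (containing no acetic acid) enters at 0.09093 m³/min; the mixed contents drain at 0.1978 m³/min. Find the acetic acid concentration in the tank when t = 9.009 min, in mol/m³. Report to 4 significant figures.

Total volume: dV/dt = Q_in − Q_out = -0.106870 m³/min, so V(t) = 4.651 − 0.106870 t and V(9.009) = 3.68821 m³.
Species balance (pure solvent in): dm/dt = −Q_out · m/V(t).
dm/m = −Q_out dt/(V₀ − 0.106870 t); integrating gives ln(m/m₀) = −(Q_out/(Q_in−Q_out)) ln(V/V₀).
m = m₀ (V₀/V)^(Q_out/(Q_in−Q_out)) = 77.71 × (4.651/3.68821)^(-1.85085) = 50.5871 mol.
C = m/V = 50.5871/3.68821 = 13.7159 mol/m³.

13.72 mol/m³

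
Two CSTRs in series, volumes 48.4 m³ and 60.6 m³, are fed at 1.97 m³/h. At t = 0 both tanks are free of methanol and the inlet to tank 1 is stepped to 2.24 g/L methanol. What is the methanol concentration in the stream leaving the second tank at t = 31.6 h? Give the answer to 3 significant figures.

0.712 g/L

Each tank obeys Vᵢ dCᵢ/dt = Q(Cᵢ₋₁ − Cᵢ), so τᵢ = Vᵢ/Q.
τ₁ = 48.4/1.97 = 24.569 h; τ₂ = 60.6/1.97 = 30.761 h.
Solving the cascade with C₁(0)=C₂(0)=0 gives C₂(t) = C_in[1 − (τ₁ e^(−t/τ₁) − τ₂ e^(−t/τ₂))/(τ₁ − τ₂)].
At t = 31.6: e^(−t/τ₁) = 0.27632, e^(−t/τ₂) = 0.35799.
C₂ = 2.24·[1 − (24.569·0.27632 − 30.761·0.35799)/(-6.1929)] = 2.24·0.31802 = 0.71237 g/L.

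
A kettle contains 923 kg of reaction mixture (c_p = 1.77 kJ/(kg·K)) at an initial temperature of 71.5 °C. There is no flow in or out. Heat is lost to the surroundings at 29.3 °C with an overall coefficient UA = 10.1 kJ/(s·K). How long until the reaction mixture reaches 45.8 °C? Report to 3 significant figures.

First-law balance (no shaft work): M c_p dT/dt = −UA(T − T_amb).
τ = M c_p/UA = 161.75 s; T_ss = T_amb = 29.300 °C.
T(t) = T_ss + (T₀ − T_ss)e^(−t/τ); set T = 45.8:
t = −τ ln[(T − T_ss)/(T₀ − T_ss)] = −161.75 · ln(0.39100) = 151.90 s.

152 s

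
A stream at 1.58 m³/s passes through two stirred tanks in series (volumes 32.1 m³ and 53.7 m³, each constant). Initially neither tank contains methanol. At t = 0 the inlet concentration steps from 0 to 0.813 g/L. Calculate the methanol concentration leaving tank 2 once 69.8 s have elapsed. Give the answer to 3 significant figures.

0.593 g/L

Species balance on tank i: dCᵢ/dt = (Cᵢ₋₁ − Cᵢ)/τᵢ with τᵢ = Vᵢ/Q.
τ₁ = 32.1/1.58 = 20.316 s; τ₂ = 53.7/1.58 = 33.987 s.
Tank 1: C₁ = C_in(1 − e^(−t/τ₁)). Tank 2 (τ₁ ≠ τ₂): C₂ = C_in[1 − (τ₁ e^(−t/τ₁) − τ₂ e^(−t/τ₂))/(τ₁ − τ₂)].
At t = 69.8: e^(−t/τ₁) = 0.032205, e^(−t/τ₂) = 0.12826.
C₂ = 0.813·[1 − (20.316·0.032205 − 33.987·0.12826)/(-13.671)] = 0.813·0.72899 = 0.59267 g/L.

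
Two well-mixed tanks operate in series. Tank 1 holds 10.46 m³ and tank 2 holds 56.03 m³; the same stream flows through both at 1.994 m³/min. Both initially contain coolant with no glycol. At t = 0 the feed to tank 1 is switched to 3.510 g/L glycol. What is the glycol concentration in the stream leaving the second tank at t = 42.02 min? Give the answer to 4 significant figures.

2.543 g/L

Species balance on tank i: dCᵢ/dt = (Cᵢ₋₁ − Cᵢ)/τᵢ with τᵢ = Vᵢ/Q.
τ₁ = 10.46/1.994 = 5.24574 min; τ₂ = 56.03/1.994 = 28.0993 min.
Tank 1: C₁ = C_in(1 − e^(−t/τ₁)). Tank 2 (τ₁ ≠ τ₂): C₂ = C_in[1 − (τ₁ e^(−t/τ₁) − τ₂ e^(−t/τ₂))/(τ₁ − τ₂)].
At t = 42.02: e^(−t/τ₁) = 0.000332021, e^(−t/τ₂) = 0.224156.
C₂ = 3.510·[1 − (5.24574·0.000332021 − 28.0993·0.224156)/(-22.8536)] = 3.510·0.724468 = 2.54288 g/L.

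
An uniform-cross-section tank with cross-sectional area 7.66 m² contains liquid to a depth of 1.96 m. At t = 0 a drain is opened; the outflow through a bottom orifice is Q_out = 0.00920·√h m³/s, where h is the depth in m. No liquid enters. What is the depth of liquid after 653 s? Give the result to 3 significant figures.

1.02 m

With no inflow, A dh/dt = −0.00920 √h.
∫ h^(−1/2) dh = −(0.00920/A) ∫ dt, giving 2√h = 2√h₀ − (0.00920/A) t.
√h = √1.96 − 0.00920·653/(2·7.66) = 1.4000 − 0.39214 = 1.0079.
h = 1.0079² = 1.0158 m.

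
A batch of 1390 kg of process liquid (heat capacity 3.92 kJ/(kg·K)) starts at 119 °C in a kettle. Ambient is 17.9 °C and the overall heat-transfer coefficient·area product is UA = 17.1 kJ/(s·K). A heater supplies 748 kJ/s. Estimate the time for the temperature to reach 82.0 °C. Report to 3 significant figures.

330 s

Lumped-capacitance energy balance: M c_p dT/dt = UA(T_amb − T) + Q̇.
τ = M c_p/UA = 318.64 s; T_ss = T_amb + Q̇/UA = 17.9 + 748/17.1 = 61.643 °C.
T(t) = T_ss + (T₀ − T_ss)e^(−t/τ); set T = 82.0:
t = −τ ln[(T − T_ss)/(T₀ − T_ss)] = −318.64 · ln(0.35492) = 330.07 s.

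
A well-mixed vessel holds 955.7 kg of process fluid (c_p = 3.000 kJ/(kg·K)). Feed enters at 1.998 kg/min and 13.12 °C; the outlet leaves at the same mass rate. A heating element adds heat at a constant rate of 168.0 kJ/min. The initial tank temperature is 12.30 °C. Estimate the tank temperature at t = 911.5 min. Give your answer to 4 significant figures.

36.86 °C

M c_p dT/dt = ṁ c_p (T_in − T) + Q̇.
τ = M/ṁ = 478.328 min; T_ss = T_in + Q̇/(ṁ c_p) = 13.12 + 168.0/(1.998·3.000) = 41.1480 °C.
This is linear first-order; T(t) = T_ss + (T₀ − T_ss) e^(−t/τ).
T(911.5) = 41.1480 + (-28.8480)·e^(−911.5/478.328) = 41.1480 + (-28.8480)·0.148734 = 36.8573 °C.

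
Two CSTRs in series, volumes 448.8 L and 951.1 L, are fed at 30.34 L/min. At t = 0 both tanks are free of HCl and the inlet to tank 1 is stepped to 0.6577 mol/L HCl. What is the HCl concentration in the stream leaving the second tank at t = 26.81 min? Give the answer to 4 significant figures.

0.2241 mol/L

Species balance on tank i: dCᵢ/dt = (Cᵢ₋₁ − Cᵢ)/τᵢ with τᵢ = Vᵢ/Q.
τ₁ = 448.8/30.34 = 14.7924 min; τ₂ = 951.1/30.34 = 31.3481 min.
Solving the cascade with C₁(0)=C₂(0)=0 gives C₂(t) = C_in[1 − (τ₁ e^(−t/τ₁) − τ₂ e^(−t/τ₂))/(τ₁ − τ₂)].
At t = 26.81: e^(−t/τ₁) = 0.163258, e^(−t/τ₂) = 0.425183.
C₂ = 0.6577·[1 − (14.7924·0.163258 − 31.3481·0.425183)/(-16.5557)] = 0.6577·0.340790 = 0.224138 mol/L.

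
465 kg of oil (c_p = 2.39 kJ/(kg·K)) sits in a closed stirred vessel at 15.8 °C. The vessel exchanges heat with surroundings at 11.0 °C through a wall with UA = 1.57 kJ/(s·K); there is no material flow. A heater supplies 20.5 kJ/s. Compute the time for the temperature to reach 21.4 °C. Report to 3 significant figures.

Unsteady energy balance on the tank contents: M c_p dT/dt = −UA(T − T_amb) + Q̇.
τ = M c_p/UA = 707.87 s; T_ss = T_amb + Q̇/UA = 11.0 + 20.5/1.57 = 24.057 °C.
T(t) = T_ss + (T₀ − T_ss)e^(−t/τ); set T = 21.4:
t = −τ ln[(T − T_ss)/(T₀ − T_ss)] = −707.87 · ln(0.32181) = 802.57 s.

803 s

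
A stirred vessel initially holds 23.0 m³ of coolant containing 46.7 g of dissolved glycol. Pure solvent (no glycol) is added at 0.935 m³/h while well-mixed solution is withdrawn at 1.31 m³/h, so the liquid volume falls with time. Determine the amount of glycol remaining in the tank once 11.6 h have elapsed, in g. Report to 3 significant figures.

Total volume: dV/dt = Q_in − Q_out = -0.37500 m³/h, so V(t) = 23.0 − 0.37500 t and V(11.6) = 18.650 m³.
Species balance (pure solvent in): dm/dt = −Q_out · m/V(t).
Separate: dm/m = −Q_out dt/V(t) ⇒ ln(m/m₀) = −(Q_out/(Q_in−Q_out)) ln(V/V₀).
m = m₀ (V₀/V)^(Q_out/(Q_in−Q_out)) = 46.7 × (23.0/18.650)^(-3.4933) = 22.452 g.

22.5 g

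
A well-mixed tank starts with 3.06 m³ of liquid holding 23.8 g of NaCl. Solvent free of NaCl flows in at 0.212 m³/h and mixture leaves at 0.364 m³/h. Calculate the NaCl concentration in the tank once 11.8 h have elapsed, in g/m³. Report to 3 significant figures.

2.27 g/m³

Let m(t) be the amount of NaCl. Volume: V(t) = V₀ + (Q_in − Q_out) t = 3.06 − 0.15200 t; V(11.8) = 1.2664 m³.
No NaCl enters, so dm/dt = −Q_out · (m/V).
Separate: dm/m = −Q_out dt/V(t) ⇒ ln(m/m₀) = −(Q_out/(Q_in−Q_out)) ln(V/V₀).
m = m₀ (V₀/V)^(Q_out/(Q_in−Q_out)) = 23.8 × (3.06/1.2664)^(-2.3947) = 2.8776 g.
C = m/V = 2.8776/1.2664 = 2.2723 g/m³.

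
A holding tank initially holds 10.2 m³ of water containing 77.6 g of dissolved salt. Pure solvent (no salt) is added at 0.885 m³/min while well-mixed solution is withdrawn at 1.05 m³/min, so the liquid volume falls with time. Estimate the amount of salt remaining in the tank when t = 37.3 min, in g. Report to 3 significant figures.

0.216 g

Total volume: dV/dt = Q_in − Q_out = -0.16500 m³/min, so V(t) = 10.2 − 0.16500 t and V(37.3) = 4.0455 m³.
Solute balance: dm/dt = 0 − Q_out C = −Q_out m/V(t).
dm/m = −Q_out dt/(V₀ − 0.16500 t); integrating gives ln(m/m₀) = −(Q_out/(Q_in−Q_out)) ln(V/V₀).
m = m₀ (V₀/V)^(Q_out/(Q_in−Q_out)) = 77.6 × (10.2/4.0455)^(-6.3636) = 0.21580 g.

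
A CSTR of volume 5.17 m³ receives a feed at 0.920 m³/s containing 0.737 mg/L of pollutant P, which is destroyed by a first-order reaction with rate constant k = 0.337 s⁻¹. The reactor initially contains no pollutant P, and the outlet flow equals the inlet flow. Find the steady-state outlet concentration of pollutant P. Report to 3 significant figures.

Accumulation = in − out − consumed: V dC/dt = Q C_in − Q C − k V C.
Steady state (dC/dt = 0): C_ss = Q C_in/(Q + kV) = C_in/(1 + kV/Q).
C_ss = 0.920·0.737/(0.920 + 0.337·5.17) = 0.67804/2.6623 = 0.25468 mg/L.

0.255 mg/L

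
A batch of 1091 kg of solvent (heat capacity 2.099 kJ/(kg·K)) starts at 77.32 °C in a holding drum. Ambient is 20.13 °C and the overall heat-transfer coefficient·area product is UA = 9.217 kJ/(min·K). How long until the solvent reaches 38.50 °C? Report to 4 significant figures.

M c_p dT/dt = −UA(T − T_amb).
τ = M c_p/UA = 248.455 min; T_ss = T_amb = 20.1300 °C.
T(t) = T_ss + (T₀ − T_ss)e^(−t/τ); set T = 38.50:
t = −τ ln[(T − T_ss)/(T₀ − T_ss)] = −248.455 · ln(0.321210) = 282.160 min.

282.2 min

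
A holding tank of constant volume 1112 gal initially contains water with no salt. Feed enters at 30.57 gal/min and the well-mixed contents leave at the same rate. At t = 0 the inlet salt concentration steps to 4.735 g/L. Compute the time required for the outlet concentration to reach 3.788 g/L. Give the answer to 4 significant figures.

58.54 min

Transient balance on the dissolved component: V dC/dt = Q(C_in − C), so τ = V/Q = 36.3755 min.
C(t) = C_in + (C₀ − C_in) e^(−t/τ). Set C = 3.788 and solve for t:
e^(−t/τ) = (C − C_in)/(C₀ − C_in) = (3.788 − 4.735)/(0 − 4.735) = 0.200000
t = −τ ln(…) = 36.3755 × 1.60944 = 58.5442 min.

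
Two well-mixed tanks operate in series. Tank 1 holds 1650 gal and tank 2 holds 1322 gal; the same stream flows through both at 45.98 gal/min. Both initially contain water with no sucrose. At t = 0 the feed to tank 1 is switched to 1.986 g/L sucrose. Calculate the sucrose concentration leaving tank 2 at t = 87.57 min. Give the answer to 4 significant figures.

Species balance on tank i: dCᵢ/dt = (Cᵢ₋₁ − Cᵢ)/τᵢ with τᵢ = Vᵢ/Q.
τ₁ = 1650/45.98 = 35.8852 min; τ₂ = 1322/45.98 = 28.7516 min.
Solving the cascade with C₁(0)=C₂(0)=0 gives C₂(t) = C_in[1 − (τ₁ e^(−t/τ₁) − τ₂ e^(−t/τ₂))/(τ₁ − τ₂)].
At t = 87.57: e^(−t/τ₁) = 0.0871361, e^(−t/τ₂) = 0.0475611.
C₂ = 1.986·[1 − (35.8852·0.0871361 − 28.7516·0.0475611)/(7.13354)] = 1.986·0.753357 = 1.49617 g/L.

1.496 g/L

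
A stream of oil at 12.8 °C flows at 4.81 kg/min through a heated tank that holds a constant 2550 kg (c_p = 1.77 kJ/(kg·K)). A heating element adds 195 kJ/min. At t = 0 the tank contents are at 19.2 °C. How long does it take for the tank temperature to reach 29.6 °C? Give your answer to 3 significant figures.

527 min

Unsteady energy balance on the tank contents: M c_p dT/dt = ṁ c_p (T_in − T) + 195.
τ = M/ṁ = 530.15 min; T_ss = T_in + Q̇/(ṁ c_p) = 35.704 °C.
T(t) = T_ss + (T₀ − T_ss) e^(−t/τ). Set T = 29.6:
e^(−t/τ) = (29.6 − 35.704)/(19.2 − 35.704) = 0.36986
t = −530.15 · ln(0.36986) = 527.30 min.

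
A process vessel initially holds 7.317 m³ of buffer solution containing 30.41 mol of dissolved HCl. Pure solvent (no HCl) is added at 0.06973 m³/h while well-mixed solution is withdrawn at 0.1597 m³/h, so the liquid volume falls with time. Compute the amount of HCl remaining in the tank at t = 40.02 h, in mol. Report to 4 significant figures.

9.137 mol

Total volume: dV/dt = Q_in − Q_out = -0.0899700 m³/h, so V(t) = 7.317 − 0.0899700 t and V(40.02) = 3.71640 m³.
Solute balance: dm/dt = 0 − Q_out C = −Q_out m/V(t).
Separate: dm/m = −Q_out dt/V(t) ⇒ ln(m/m₀) = −(Q_out/(Q_in−Q_out)) ln(V/V₀).
m = m₀ (V₀/V)^(Q_out/(Q_in−Q_out)) = 30.41 × (7.317/3.71640)^(-1.77504) = 9.13655 mol.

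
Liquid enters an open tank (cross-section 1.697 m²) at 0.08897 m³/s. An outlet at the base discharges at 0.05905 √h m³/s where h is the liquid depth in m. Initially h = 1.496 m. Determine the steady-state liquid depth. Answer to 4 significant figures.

2.270 m

A dh/dt = Q_in − 0.05905 √h. Steady state requires inflow = outflow:
Q_in = 0.05905 √h_ss ⇒ √h_ss = 0.08897/0.05905 = 1.50669.
h_ss = 1.50669² = 2.27011 m. (Since h₀ = 1.496 m < h_ss, the level will rise toward this value.)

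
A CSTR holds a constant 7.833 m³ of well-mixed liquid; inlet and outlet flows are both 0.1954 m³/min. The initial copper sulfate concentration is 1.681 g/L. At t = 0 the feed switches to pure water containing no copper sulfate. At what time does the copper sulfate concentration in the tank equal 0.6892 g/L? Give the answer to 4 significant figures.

35.74 min

Unsteady species balance (constant V, well mixed): V dC/dt = Q(C_in − C), so τ = V/Q = 40.0870 min.
C(t) = C_in + (C₀ − C_in) e^(−t/τ). Set C = 0.6892 and solve for t:
e^(−t/τ) = (C − C_in)/(C₀ − C_in) = (0.6892 − 0)/(1.681 − 0) = 0.409994
t = −τ ln(…) = 40.0870 × 0.891613 = 35.7421 min.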